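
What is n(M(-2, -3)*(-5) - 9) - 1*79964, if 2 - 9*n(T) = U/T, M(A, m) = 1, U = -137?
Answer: -10075573/126 ≈ -79965.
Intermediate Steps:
n(T) = 2/9 + 137/(9*T) (n(T) = 2/9 - (-137)/(9*T) = 2/9 + 137/(9*T))
n(M(-2, -3)*(-5) - 9) - 1*79964 = (137 + 2*(1*(-5) - 9))/(9*(1*(-5) - 9)) - 1*79964 = (137 + 2*(-5 - 9))/(9*(-5 - 9)) - 79964 = (1/9)*(137 + 2*(-14))/(-14) - 79964 = (1/9)*(-1/14)*(137 - 28) - 79964 = (1/9)*(-1/14)*109 - 79964 = -109/126 - 79964 = -10075573/126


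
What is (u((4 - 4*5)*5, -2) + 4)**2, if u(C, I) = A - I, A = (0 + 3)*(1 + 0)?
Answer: 81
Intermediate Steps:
A = 3 (A = 3*1 = 3)
u(C, I) = 3 - I
(u((4 - 4*5)*5, -2) + 4)**2 = ((3 - 1*(-2)) + 4)**2 = ((3 + 2) + 4)**2 = (5 + 4)**2 = 9**2 = 81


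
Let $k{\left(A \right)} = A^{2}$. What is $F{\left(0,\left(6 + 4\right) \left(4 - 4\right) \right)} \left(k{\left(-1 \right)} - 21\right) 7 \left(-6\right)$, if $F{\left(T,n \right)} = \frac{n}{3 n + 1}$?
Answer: $0$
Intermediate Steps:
$F{\left(T,n \right)} = \frac{n}{1 + 3 n}$
$F{\left(0,\left(6 + 4\right) \left(4 - 4\right) \right)} \left(k{\left(-1 \right)} - 21\right) 7 \left(-6\right) = \frac{\left(6 + 4\right) \left(4 - 4\right)}{1 + 3 \left(6 + 4\right) \left(4 - 4\right)} \left(\left(-1\right)^{2} - 21\right) 7 \left(-6\right) = \frac{10 \cdot 0}{1 + 3 \cdot 10 \cdot 0} \left(1 - 21\right) \left(-42\right) = \frac{0}{1 + 3 \cdot 0} \left(-20\right) \left(-42\right) = \frac{0}{1 + 0} \left(-20\right) \left(-42\right) = \frac{0}{1} \left(-20\right) \left(-42\right) = 0 \cdot 1 \left(-20\right) \left(-42\right) = 0 \left(-20\right) \left(-42\right) = 0 \left(-42\right) = 0$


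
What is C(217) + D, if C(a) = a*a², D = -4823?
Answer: 10213490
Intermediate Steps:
C(a) = a³
C(217) + D = 217³ - 4823 = 10218313 - 4823 = 10213490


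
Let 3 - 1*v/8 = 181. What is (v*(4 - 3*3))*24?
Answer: 170880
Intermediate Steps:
v = -1424 (v = 24 - 8*181 = 24 - 1448 = -1424)
(v*(4 - 3*3))*24 = -1424*(4 - 3*3)*24 = -1424*(4 - 9)*24 = -1424*(-5)*24 = 7120*24 = 170880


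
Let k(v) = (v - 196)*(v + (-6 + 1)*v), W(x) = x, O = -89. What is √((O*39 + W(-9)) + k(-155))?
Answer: 10*I*√2211 ≈ 470.21*I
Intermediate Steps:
k(v) = -4*v*(-196 + v) (k(v) = (-196 + v)*(v - 5*v) = (-196 + v)*(-4*v) = -4*v*(-196 + v))
√((O*39 + W(-9)) + k(-155)) = √((-89*39 - 9) + 4*(-155)*(196 - 1*(-155))) = √((-3471 - 9) + 4*(-155)*(196 + 155)) = √(-3480 + 4*(-155)*351) = √(-3480 - 217620) = √(-221100) = 10*I*√2211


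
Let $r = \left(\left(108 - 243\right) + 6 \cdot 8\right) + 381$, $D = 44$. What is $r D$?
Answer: $12936$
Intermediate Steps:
$r = 294$ ($r = \left(-135 + 48\right) + 381 = -87 + 381 = 294$)
$r D = 294 \cdot 44 = 12936$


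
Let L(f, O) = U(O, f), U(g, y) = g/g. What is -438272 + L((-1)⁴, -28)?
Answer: -438271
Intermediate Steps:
U(g, y) = 1
L(f, O) = 1
-438272 + L((-1)⁴, -28) = -438272 + 1 = -438271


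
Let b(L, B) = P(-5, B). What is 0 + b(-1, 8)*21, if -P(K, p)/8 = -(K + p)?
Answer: 504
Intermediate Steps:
P(K, p) = 8*K + 8*p (P(K, p) = -(-8)*(K + p) = -8*(-K - p) = 8*K + 8*p)
b(L, B) = -40 + 8*B (b(L, B) = 8*(-5) + 8*B = -40 + 8*B)
0 + b(-1, 8)*21 = 0 + (-40 + 8*8)*21 = 0 + (-40 + 64)*21 = 0 + 24*21 = 0 + 504 = 504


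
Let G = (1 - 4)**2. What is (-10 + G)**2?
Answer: 1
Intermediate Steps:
G = 9 (G = (-3)**2 = 9)
(-10 + G)**2 = (-10 + 9)**2 = (-1)**2 = 1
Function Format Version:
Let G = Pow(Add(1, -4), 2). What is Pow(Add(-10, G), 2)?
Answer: 1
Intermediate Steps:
G = 9 (G = Pow(-3, 2) = 9)
Pow(Add(-10, G), 2) = Pow(Add(-10, 9), 2) = Pow(-1, 2) = 1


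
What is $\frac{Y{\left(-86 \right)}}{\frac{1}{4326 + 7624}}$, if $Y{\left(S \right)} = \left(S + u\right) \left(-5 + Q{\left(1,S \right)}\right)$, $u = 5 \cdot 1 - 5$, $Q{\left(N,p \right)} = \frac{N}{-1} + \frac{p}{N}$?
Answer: $94548400$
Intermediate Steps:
$Q{\left(N,p \right)} = - N + \frac{p}{N}$ ($Q{\left(N,p \right)} = N \left(-1\right) + \frac{p}{N} = - N + \frac{p}{N}$)
$u = 0$ ($u = 5 - 5 = 0$)
$Y{\left(S \right)} = S \left(-6 + S\right)$ ($Y{\left(S \right)} = \left(S + 0\right) \left(-5 + \left(\left(-1\right) 1 + \frac{S}{1}\right)\right) = S \left(-5 + \left(-1 + S 1\right)\right) = S \left(-5 + \left(-1 + S\right)\right) = S \left(-6 + S\right)$)
$\frac{Y{\left(-86 \right)}}{\frac{1}{4326 + 7624}} = \frac{\left(-86\right) \left(-6 - 86\right)}{\frac{1}{4326 + 7624}} = \frac{\left(-86\right) \left(-92\right)}{\frac{1}{11950}} = 7912 \frac{1}{\frac{1}{11950}} = 7912 \cdot 11950 = 94548400$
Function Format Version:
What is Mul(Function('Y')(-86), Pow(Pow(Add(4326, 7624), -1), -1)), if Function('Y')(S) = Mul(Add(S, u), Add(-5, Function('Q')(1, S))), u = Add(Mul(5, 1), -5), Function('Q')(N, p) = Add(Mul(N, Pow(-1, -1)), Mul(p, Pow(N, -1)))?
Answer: 94548400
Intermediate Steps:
Function('Q')(N, p) = Add(Mul(-1, N), Mul(p, Pow(N, -1))) (Function('Q')(N, p) = Add(Mul(N, -1), Mul(p, Pow(N, -1))) = Add(Mul(-1, N), Mul(p, Pow(N, -1))))
u = 0 (u = Add(5, -5) = 0)
Function('Y')(S) = Mul(S, Add(-6, S)) (Function('Y')(S) = Mul(Add(S, 0), Add(-5, Add(Mul(-1, 1), Mul(S, Pow(1, -1))))) = Mul(S, Add(-5, Add(-1, Mul(S, 1)))) = Mul(S, Add(-5, Add(-1, S))) = Mul(S, Add(-6, S)))
Mul(Function('Y')(-86), Pow(Pow(Add(4326, 7624), -1), -1)) = Mul(Mul(-86, Add(-6, -86)), Pow(Pow(Add(4326, 7624), -1), -1)) = Mul(Mul(-86, -92), Pow(Pow(11950, -1), -1)) = Mul(7912, Pow(Rational(1, 11950), -1)) = Mul(7912, 11950) = 94548400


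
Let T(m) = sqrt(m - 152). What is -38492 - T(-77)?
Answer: -38492 - I*sqrt(229) ≈ -38492.0 - 15.133*I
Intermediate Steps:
T(m) = sqrt(-152 + m)
-38492 - T(-77) = -38492 - sqrt(-152 - 77) = -38492 - sqrt(-229) = -38492 - I*sqrt(229)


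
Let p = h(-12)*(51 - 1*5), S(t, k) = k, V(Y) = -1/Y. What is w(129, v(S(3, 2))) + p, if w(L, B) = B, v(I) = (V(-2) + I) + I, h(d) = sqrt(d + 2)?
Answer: 9/2 + 46*I*sqrt(10) ≈ 4.5 + 145.46*I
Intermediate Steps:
h(d) = sqrt(2 + d)
v(I) = 1/2 + 2*I (v(I) = (-1/(-2) + I) + I = (-1*(-1/2) + I) + I = (1/2 + I) + I = 1/2 + 2*I)
p = 46*I*sqrt(10) (p = sqrt(2 - 12)*(51 - 1*5) = sqrt(-10)*(51 - 5) = (I*sqrt(10))*46 = 46*I*sqrt(10) ≈ 145.46*I)
w(129, v(S(3, 2))) + p = (1/2 + 2*2) + 46*I*sqrt(10) = (1/2 + 4) + 46*I*sqrt(10) = 9/2 + 46*I*sqrt(10)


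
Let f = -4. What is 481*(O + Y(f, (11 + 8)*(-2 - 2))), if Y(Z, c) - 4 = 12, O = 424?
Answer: 211640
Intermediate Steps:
Y(Z, c) = 16 (Y(Z, c) = 4 + 12 = 16)
481*(O + Y(f, (11 + 8)*(-2 - 2))) = 481*(424 + 16) = 481*440 = 211640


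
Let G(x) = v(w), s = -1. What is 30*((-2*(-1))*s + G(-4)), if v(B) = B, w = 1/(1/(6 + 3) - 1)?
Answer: -375/4 ≈ -93.750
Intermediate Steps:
w = -9/8 (w = 1/(1/9 - 1) = 1/(⅑ - 1) = 1/(-8/9) = -9/8 ≈ -1.1250)
G(x) = -9/8
30*((-2*(-1))*s + G(-4)) = 30*(-2*(-1)*(-1) - 9/8) = 30*(2*(-1) - 9/8) = 30*(-2 - 9/8) = 30*(-25/8) = -375/4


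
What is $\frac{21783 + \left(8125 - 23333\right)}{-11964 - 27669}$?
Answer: $- \frac{6575}{39633} \approx -0.1659$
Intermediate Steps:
$\frac{21783 + \left(8125 - 23333\right)}{-11964 - 27669} = \frac{21783 + \left(8125 - 23333\right)}{-39633} = \left(21783 - 15208\right) \left(- \frac{1}{39633}\right) = 6575 \left(- \frac{1}{39633}\right) = - \frac{6575}{39633}$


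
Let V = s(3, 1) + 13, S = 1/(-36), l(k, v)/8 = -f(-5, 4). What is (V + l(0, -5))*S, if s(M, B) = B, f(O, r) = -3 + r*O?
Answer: -11/2 ≈ -5.5000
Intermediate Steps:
f(O, r) = -3 + O*r
l(k, v) = 184 (l(k, v) = 8*(-(-3 - 5*4)) = 8*(-(-3 - 20)) = 8*(-1*(-23)) = 8*23 = 184)
S = -1/36 ≈ -0.027778
V = 14 (V = 1 + 13 = 14)
(V + l(0, -5))*S = (14 + 184)*(-1/36) = 198*(-1/36) = -11/2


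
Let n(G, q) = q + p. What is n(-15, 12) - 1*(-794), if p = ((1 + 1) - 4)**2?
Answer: 810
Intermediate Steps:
p = 4 (p = (2 - 4)**2 = (-2)**2 = 4)
n(G, q) = 4 + q (n(G, q) = q + 4 = 4 + q)
n(-15, 12) - 1*(-794) = (4 + 12) - 1*(-794) = 16 + 794 = 810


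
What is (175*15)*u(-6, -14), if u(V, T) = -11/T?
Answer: 4125/2 ≈ 2062.5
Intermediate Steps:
(175*15)*u(-6, -14) = (175*15)*(-11/(-14)) = 2625*(-11*(-1/14)) = 2625*(11/14) = 4125/2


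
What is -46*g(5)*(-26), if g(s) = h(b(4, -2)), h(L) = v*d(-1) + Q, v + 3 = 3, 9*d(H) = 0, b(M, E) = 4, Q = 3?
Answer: 3588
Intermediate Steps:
d(H) = 0 (d(H) = (1/9)*0 = 0)
v = 0 (v = -3 + 3 = 0)
h(L) = 3 (h(L) = 0*0 + 3 = 0 + 3 = 3)
g(s) = 3
-46*g(5)*(-26) = -46*3*(-26) = -138*(-26) = 3588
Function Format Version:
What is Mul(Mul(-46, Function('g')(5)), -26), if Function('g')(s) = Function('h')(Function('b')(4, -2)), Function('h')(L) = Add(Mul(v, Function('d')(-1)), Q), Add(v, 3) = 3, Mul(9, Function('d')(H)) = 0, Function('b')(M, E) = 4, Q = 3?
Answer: 3588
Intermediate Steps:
Function('d')(H) = 0 (Function('d')(H) = Mul(Rational(1, 9), 0) = 0)
v = 0 (v = Add(-3, 3) = 0)
Function('h')(L) = 3 (Function('h')(L) = Add(Mul(0, 0), 3) = Add(0, 3) = 3)
Function('g')(s) = 3
Mul(Mul(-46, Function('g')(5)), -26) = Mul(Mul(-46, 3), -26) = Mul(-138, -26) = 3588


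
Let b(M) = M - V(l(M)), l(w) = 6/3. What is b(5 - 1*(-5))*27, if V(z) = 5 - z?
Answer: 189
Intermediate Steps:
l(w) = 2 (l(w) = 6*(⅓) = 2)
b(M) = -3 + M (b(M) = M - (5 - 1*2) = M - (5 - 2) = M - 1*3 = M - 3 = -3 + M)
b(5 - 1*(-5))*27 = (-3 + (5 - 1*(-5)))*27 = (-3 + (5 + 5))*27 = (-3 + 10)*27 = 7*27 = 189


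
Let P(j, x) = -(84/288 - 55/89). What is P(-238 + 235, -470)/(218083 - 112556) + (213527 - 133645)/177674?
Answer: 9002989864741/20024363683464 ≈ 0.44960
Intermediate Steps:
P(j, x) = 697/2136 (P(j, x) = -(84*(1/288) - 55*1/89) = -(7/24 - 55/89) = -1*(-697/2136) = 697/2136)
P(-238 + 235, -470)/(218083 - 112556) + (213527 - 133645)/177674 = 697/(2136*(218083 - 112556)) + (213527 - 133645)/177674 = (697/2136)/105527 + 79882*(1/177674) = (697/2136)*(1/105527) + 39941/88837 = 697/225405672 + 39941/88837 = 9002989864741/20024363683464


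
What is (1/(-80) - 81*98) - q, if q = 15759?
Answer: -1895761/80 ≈ -23697.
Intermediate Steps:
(1/(-80) - 81*98) - q = (1/(-80) - 81*98) - 1*15759 = (-1/80 - 7938) - 15759 = -635041/80 - 15759 = -1895761/80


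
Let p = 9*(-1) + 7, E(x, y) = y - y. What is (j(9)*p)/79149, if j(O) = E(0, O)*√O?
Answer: 0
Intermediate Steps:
E(x, y) = 0
j(O) = 0 (j(O) = 0*√O = 0)
p = -2 (p = -9 + 7 = -2)
(j(9)*p)/79149 = (0*(-2))/79149 = 0*(1/79149) = 0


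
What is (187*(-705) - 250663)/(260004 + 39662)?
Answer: -191249/149833 ≈ -1.2764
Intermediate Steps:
(187*(-705) - 250663)/(260004 + 39662) = (-131835 - 250663)/299666 = -382498*1/299666 = -191249/149833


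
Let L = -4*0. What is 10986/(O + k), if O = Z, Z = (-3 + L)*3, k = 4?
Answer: -10986/5 ≈ -2197.2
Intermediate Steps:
L = 0
Z = -9 (Z = (-3 + 0)*3 = -3*3 = -9)
O = -9
10986/(O + k) = 10986/(-9 + 4) = 10986/(-5) = 10986*(-⅕) = -10986/5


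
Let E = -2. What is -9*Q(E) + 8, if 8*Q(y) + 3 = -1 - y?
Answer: 41/4 ≈ 10.250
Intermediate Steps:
Q(y) = -½ - y/8 (Q(y) = -3/8 + (-1 - y)/8 = -3/8 + (-⅛ - y/8) = -½ - y/8)
-9*Q(E) + 8 = -9*(-½ - ⅛*(-2)) + 8 = -9*(-½ + ¼) + 8 = -9*(-¼) + 8 = 9/4 + 8 = 41/4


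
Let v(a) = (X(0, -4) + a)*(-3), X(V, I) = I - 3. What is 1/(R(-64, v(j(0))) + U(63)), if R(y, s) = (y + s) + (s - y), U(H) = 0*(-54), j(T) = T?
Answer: 1/42 ≈ 0.023810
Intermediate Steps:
X(V, I) = -3 + I
v(a) = 21 - 3*a (v(a) = ((-3 - 4) + a)*(-3) = (-7 + a)*(-3) = 21 - 3*a)
U(H) = 0
R(y, s) = 2*s (R(y, s) = (s + y) + (s - y) = 2*s)
1/(R(-64, v(j(0))) + U(63)) = 1/(2*(21 - 3*0) + 0) = 1/(2*(21 + 0) + 0) = 1/(2*21 + 0) = 1/(42 + 0) = 1/42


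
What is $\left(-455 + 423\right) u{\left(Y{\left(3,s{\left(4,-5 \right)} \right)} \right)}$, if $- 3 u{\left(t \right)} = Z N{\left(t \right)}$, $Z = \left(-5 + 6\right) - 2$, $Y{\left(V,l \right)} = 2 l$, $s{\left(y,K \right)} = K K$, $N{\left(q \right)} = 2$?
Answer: $- \frac{64}{3} \approx -21.333$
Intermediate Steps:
$s{\left(y,K \right)} = K^{2}$
$Z = -1$ ($Z = 1 - 2 = -1$)
$u{\left(t \right)} = \frac{2}{3}$ ($u{\left(t \right)} = - \frac{\left(-1\right) 2}{3} = \left(- \frac{1}{3}\right) \left(-2\right) = \frac{2}{3}$)
$\left(-455 + 423\right) u{\left(Y{\left(3,s{\left(4,-5 \right)} \right)} \right)} = \left(-455 + 423\right) \frac{2}{3} = \left(-32\right) \frac{2}{3} = - \frac{64}{3}$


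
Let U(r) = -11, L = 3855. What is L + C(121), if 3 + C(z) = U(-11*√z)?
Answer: 3841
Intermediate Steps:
C(z) = -14 (C(z) = -3 - 11 = -14)
L + C(121) = 3855 - 14 = 3841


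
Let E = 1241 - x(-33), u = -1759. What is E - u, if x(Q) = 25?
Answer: 2975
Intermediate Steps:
E = 1216 (E = 1241 - 1*25 = 1241 - 25 = 1216)
E - u = 1216 - 1*(-1759) = 1216 + 1759 = 2975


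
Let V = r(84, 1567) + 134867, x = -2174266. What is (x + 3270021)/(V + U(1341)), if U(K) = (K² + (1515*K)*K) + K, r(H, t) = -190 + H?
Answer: 1095755/2726330098 ≈ 0.00040192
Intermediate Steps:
U(K) = K + 1516*K² (U(K) = (K² + 1515*K²) + K = 1516*K² + K = K + 1516*K²)
V = 134761 (V = (-190 + 84) + 134867 = -106 + 134867 = 134761)
(x + 3270021)/(V + U(1341)) = (-2174266 + 3270021)/(134761 + 1341*(1 + 1516*1341)) = 1095755/(134761 + 1341*(1 + 2032956)) = 1095755/(134761 + 1341*2032957) = 1095755/(134761 + 2726195337) = 1095755/2726330098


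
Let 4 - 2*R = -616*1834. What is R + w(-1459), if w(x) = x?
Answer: 563415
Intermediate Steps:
R = 564874 (R = 2 - (-308)*1834 = 2 - ½*(-1129744) = 2 + 564872 = 564874)
R + w(-1459) = 564874 - 1459 = 563415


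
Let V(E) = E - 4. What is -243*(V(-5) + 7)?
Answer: 486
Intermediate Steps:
V(E) = -4 + E
-243*(V(-5) + 7) = -243*((-4 - 5) + 7) = -243*(-9 + 7) = -243*(-2) = 486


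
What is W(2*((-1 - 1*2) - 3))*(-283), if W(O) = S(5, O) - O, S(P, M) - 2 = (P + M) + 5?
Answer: -3396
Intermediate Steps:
S(P, M) = 7 + M + P (S(P, M) = 2 + ((P + M) + 5) = 2 + ((M + P) + 5) = 2 + (5 + M + P) = 7 + M + P)
W(O) = 12 (W(O) = (7 + O + 5) - O = (12 + O) - O = 12)
W(2*((-1 - 1*2) - 3))*(-283) = 12*(-283) = -3396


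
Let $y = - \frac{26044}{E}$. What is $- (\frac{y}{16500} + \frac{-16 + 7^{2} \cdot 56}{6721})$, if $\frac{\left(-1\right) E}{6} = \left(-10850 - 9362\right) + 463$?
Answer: $- \frac{121215383779}{298649315250} \approx -0.40588$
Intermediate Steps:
$E = 118494$ ($E = - 6 \left(\left(-10850 - 9362\right) + 463\right) = - 6 \left(-20212 + 463\right) = \left(-6\right) \left(-19749\right) = 118494$)
$y = - \frac{13022}{59247}$ ($y = - \frac{26044}{118494} = \left(-26044\right) \frac{1}{118494} = - \frac{13022}{59247} \approx -0.21979$)
$- (\frac{y}{16500} + \frac{-16 + 7^{2} \cdot 56}{6721}) = - (- \frac{13022}{59247 \cdot 16500} + \frac{-16 + 7^{2} \cdot 56}{6721}) = - (\left(- \frac{13022}{59247}\right) \frac{1}{16500} + \left(-16 + 49 \cdot 56\right) \frac{1}{6721}) = - (- \frac{6511}{488787750} + \left(-16 + 2744\right) \frac{1}{6721}) = - (- \frac{6511}{488787750} + 2728 \cdot \frac{1}{6721}) = - (- \frac{6511}{488787750} + \frac{248}{611}) = \left(-1\right) \frac{121215383779}{298649315250} = - \frac{121215383779}{298649315250}$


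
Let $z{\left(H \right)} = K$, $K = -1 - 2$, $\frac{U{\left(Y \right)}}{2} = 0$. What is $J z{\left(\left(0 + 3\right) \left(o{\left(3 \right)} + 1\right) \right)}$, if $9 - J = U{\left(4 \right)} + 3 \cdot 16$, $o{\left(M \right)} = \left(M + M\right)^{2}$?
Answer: $117$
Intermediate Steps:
$U{\left(Y \right)} = 0$ ($U{\left(Y \right)} = 2 \cdot 0 = 0$)
$o{\left(M \right)} = 4 M^{2}$ ($o{\left(M \right)} = \left(2 M\right)^{2} = 4 M^{2}$)
$K = -3$ ($K = -1 - 2 = -3$)
$z{\left(H \right)} = -3$
$J = -39$ ($J = 9 - \left(0 + 3 \cdot 16\right) = 9 - \left(0 + 48\right) = 9 - 48 = -39$)
$J z{\left(\left(0 + 3\right) \left(o{\left(3 \right)} + 1\right) \right)} = \left(-39\right) \left(-3\right) = 117$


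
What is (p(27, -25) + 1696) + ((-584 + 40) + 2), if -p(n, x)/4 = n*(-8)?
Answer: 2018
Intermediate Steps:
p(n, x) = 32*n (p(n, x) = -4*n*(-8) = -(-32)*n = 32*n)
(p(27, -25) + 1696) + ((-584 + 40) + 2) = (32*27 + 1696) + ((-584 + 40) + 2) = (864 + 1696) + (-544 + 2) = 2560 - 542 = 2018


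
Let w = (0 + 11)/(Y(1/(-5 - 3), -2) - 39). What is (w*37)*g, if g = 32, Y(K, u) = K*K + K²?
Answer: -416768/1247 ≈ -334.22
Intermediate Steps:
Y(K, u) = 2*K² (Y(K, u) = K² + K² = 2*K²)
w = -352/1247 (w = (0 + 11)/(2*(1/(-5 - 3))² - 39) = 11/(2*(1/(-8))² - 39) = 11/(2*(-⅛)² - 39) = 11/(2*(1/64) - 39) = 11/(1/32 - 39) = 11/(-1247/32) = 11*(-32/1247) = -352/1247 ≈ -0.28228)
(w*37)*g = -352/1247*37*32 = -13024/1247*32 = -416768/1247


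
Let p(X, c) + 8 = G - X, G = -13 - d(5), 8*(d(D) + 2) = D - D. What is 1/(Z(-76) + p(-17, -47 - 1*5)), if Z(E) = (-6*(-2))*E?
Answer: -1/914 ≈ -0.0010941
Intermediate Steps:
d(D) = -2 (d(D) = -2 + (D - D)/8 = -2 + (⅛)*0 = -2 + 0 = -2)
G = -11 (G = -13 - 1*(-2) = -13 + 2 = -11)
Z(E) = 12*E
p(X, c) = -19 - X (p(X, c) = -8 + (-11 - X) = -19 - X)
1/(Z(-76) + p(-17, -47 - 1*5)) = 1/(12*(-76) + (-19 - 1*(-17))) = 1/(-912 + (-19 + 17)) = 1/(-912 - 2) = 1/(-914) = -1/914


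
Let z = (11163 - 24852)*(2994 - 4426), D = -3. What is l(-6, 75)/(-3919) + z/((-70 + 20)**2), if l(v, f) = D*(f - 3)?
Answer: 19205829378/2449375 ≈ 7841.1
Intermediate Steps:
l(v, f) = 9 - 3*f (l(v, f) = -3*(f - 3) = -3*(-3 + f) = 9 - 3*f)
z = 19602648 (z = -13689*(-1432) = 19602648)
l(-6, 75)/(-3919) + z/((-70 + 20)**2) = (9 - 3*75)/(-3919) + 19602648/((-70 + 20)**2) = (9 - 225)*(-1/3919) + 19602648/((-50)**2) = -216*(-1/3919) + 19602648/2500 = 216/3919 + 19602648*(1/2500) = 216/3919 + 4900662/625 = 19205829378/2449375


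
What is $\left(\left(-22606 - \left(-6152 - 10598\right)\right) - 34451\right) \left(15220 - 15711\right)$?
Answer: $19790737$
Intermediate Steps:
$\left(\left(-22606 - \left(-6152 - 10598\right)\right) - 34451\right) \left(15220 - 15711\right) = \left(\left(-22606 - -16750\right) - 34451\right) \left(-491\right) = \left(\left(-22606 + 16750\right) - 34451\right) \left(-491\right) = \left(-5856 - 34451\right) \left(-491\right) = \left(-40307\right) \left(-491\right) = 19790737$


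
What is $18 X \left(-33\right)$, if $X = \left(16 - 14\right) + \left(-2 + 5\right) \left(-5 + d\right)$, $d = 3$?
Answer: $2376$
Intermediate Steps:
$X = -4$ ($X = \left(16 - 14\right) + \left(-2 + 5\right) \left(-5 + 3\right) = 2 + 3 \left(-2\right) = 2 - 6 = -4$)
$18 X \left(-33\right) = 18 \left(-4\right) \left(-33\right) = \left(-72\right) \left(-33\right) = 2376$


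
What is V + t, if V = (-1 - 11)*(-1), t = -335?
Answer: -323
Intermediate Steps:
V = 12 (V = -12*(-1) = 12)
V + t = 12 - 335 = -323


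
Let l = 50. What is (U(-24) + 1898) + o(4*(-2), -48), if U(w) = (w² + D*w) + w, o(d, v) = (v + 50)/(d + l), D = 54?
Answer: 24235/21 ≈ 1154.0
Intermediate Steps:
o(d, v) = (50 + v)/(50 + d) (o(d, v) = (v + 50)/(d + 50) = (50 + v)/(50 + d))
U(w) = w² + 55*w (U(w) = (w² + 54*w) + w = w² + 55*w)
(U(-24) + 1898) + o(4*(-2), -48) = (-24*(55 - 24) + 1898) + (50 - 48)/(50 + 4*(-2)) = (-24*31 + 1898) + 2/(50 - 8) = (-744 + 1898) + 2/42 = 1154 + (1/42)*2 = 1154 + 1/21 = 24235/21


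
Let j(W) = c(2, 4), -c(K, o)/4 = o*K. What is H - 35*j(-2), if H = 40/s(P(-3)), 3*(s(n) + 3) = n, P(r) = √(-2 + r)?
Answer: 47620/43 - 60*I*√5/43 ≈ 1107.4 - 3.1201*I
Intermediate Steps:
c(K, o) = -4*K*o (c(K, o) = -4*o*K = -4*K*o)
j(W) = -32 (j(W) = -4*2*4 = -32)
s(n) = -3 + n/3
H = 40/(-3 + I*√5/3) (H = 40/(-3 + √(-2 - 3)/3) = 40/(-3 + √(-5)/3) = 40/(-3 + (I*√5)/3) = 40/(-3 + I*√5/3) ≈ -12.558 - 3.1201*I)
H - 35*j(-2) = (-540/43 - 60*I*√5/43) - 35*(-32) = (-540/43 - 60*I*√5/43) + 1120 = 47620/43 - 60*I*√5/43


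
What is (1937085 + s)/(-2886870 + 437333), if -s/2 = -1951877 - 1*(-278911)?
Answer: -5283017/2449537 ≈ -2.1567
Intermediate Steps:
s = 3345932 (s = -2*(-1951877 - 1*(-278911)) = -2*(-1951877 + 278911) = -2*(-1672966) = 3345932)
(1937085 + s)/(-2886870 + 437333) = (1937085 + 3345932)/(-2886870 + 437333) = 5283017/(-2449537) = 5283017*(-1/2449537) = -5283017/2449537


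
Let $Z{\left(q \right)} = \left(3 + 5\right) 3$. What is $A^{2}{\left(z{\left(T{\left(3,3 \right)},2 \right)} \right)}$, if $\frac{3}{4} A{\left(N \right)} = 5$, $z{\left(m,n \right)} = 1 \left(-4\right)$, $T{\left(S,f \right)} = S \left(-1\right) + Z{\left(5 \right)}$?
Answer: $\frac{400}{9} \approx 44.444$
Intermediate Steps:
$Z{\left(q \right)} = 24$ ($Z{\left(q \right)} = 8 \cdot 3 = 24$)
$T{\left(S,f \right)} = 24 - S$ ($T{\left(S,f \right)} = S \left(-1\right) + 24 = - S + 24 = 24 - S$)
$z{\left(m,n \right)} = -4$
$A{\left(N \right)} = \frac{20}{3}$ ($A{\left(N \right)} = \frac{4}{3} \cdot 5 = \frac{20}{3}$)
$A^{2}{\left(z{\left(T{\left(3,3 \right)},2 \right)} \right)} = \left(\frac{20}{3}\right)^{2} = \frac{400}{9}$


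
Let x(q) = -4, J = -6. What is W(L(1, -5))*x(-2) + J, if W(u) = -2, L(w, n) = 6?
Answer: 2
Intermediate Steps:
W(L(1, -5))*x(-2) + J = -2*(-4) - 6 = 8 - 6 = 2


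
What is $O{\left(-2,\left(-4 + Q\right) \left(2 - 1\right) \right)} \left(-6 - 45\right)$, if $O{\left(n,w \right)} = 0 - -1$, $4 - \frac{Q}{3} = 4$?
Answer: $-51$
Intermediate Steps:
$Q = 0$ ($Q = 12 - 12 = 0$)
$O{\left(n,w \right)} = 1$ ($O{\left(n,w \right)} = 0 + 1 = 1$)
$O{\left(-2,\left(-4 + Q\right) \left(2 - 1\right) \right)} \left(-6 - 45\right) = 1 \left(-6 - 45\right) = 1 \left(-51\right) = -51$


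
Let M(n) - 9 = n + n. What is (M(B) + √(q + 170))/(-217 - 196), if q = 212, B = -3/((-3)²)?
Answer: -25/1239 - √382/413 ≈ -0.067502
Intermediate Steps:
B = -⅓ (B = -3/9 = -3*⅑ = -⅓ ≈ -0.33333)
M(n) = 9 + 2*n (M(n) = 9 + (n + n) = 9 + 2*n)
(M(B) + √(q + 170))/(-217 - 196) = ((9 + 2*(-⅓)) + √(212 + 170))/(-217 - 196) = ((9 - ⅔) + √382)/(-413) = (25/3 + √382)*(-1/413) = -25/1239 - √382/413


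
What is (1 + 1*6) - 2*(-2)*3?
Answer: 19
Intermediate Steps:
(1 + 1*6) - 2*(-2)*3 = (1 + 6) + 4*3 = 7 + 12 = 19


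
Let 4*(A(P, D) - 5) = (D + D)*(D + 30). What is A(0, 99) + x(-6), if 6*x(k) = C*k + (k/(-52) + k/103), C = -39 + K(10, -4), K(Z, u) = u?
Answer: 34457877/5356 ≈ 6433.5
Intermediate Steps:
A(P, D) = 5 + D*(30 + D)/2 (A(P, D) = 5 + ((D + D)*(D + 30))/4 = 5 + ((2*D)*(30 + D))/4 = 5 + (2*D*(30 + D))/4 = 5 + D*(30 + D)/2)
C = -43 (C = -39 - 4 = -43)
x(k) = -230359*k/32136 (x(k) = (-43*k + (k/(-52) + k/103))/6 = (-43*k + (k*(-1/52) + k*(1/103)))/6 = (-43*k + (-k/52 + k/103))/6 = (-43*k - 51*k/5356)/6 = (-230359*k/5356)/6 = -230359*k/32136)
A(0, 99) + x(-6) = (5 + (1/2)*99**2 + 15*99) - 230359/32136*(-6) = (5 + (1/2)*9801 + 1485) + 230359/5356 = (5 + 9801/2 + 1485) + 230359/5356 = 12781/2 + 230359/5356 = 34457877/5356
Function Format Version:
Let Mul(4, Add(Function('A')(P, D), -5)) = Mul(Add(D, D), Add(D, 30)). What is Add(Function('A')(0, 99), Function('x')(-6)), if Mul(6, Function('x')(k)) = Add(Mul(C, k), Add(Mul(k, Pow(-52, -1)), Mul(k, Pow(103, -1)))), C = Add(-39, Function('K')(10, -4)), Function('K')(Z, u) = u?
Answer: Rational(34457877, 5356) ≈ 6433.5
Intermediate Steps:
Function('A')(P, D) = Add(5, Mul(Rational(1, 2), D, Add(30, D))) (Function('A')(P, D) = Add(5, Mul(Rational(1, 4), Mul(Add(D, D), Add(D, 30)))) = Add(5, Mul(Rational(1, 4), Mul(Mul(2, D), Add(30, D)))) = Add(5, Mul(Rational(1, 4), Mul(2, D, Add(30, D)))) = Add(5, Mul(Rational(1, 2), D, Add(30, D))))
C = -43 (C = Add(-39, -4) = -43)
Function('x')(k) = Mul(Rational(-230359, 32136), k) (Function('x')(k) = Mul(Rational(1, 6), Add(Mul(-43, k), Add(Mul(k, Pow(-52, -1)), Mul(k, Pow(103, -1))))) = Mul(Rational(1, 6), Add(Mul(-43, k), Add(Mul(k, Rational(-1, 52)), Mul(k, Rational(1, 103))))) = Mul(Rational(1, 6), Add(Mul(-43, k), Add(Mul(Rational(-1, 52), k), Mul(Rational(1, 103), k)))) = Mul(Rational(1, 6), Add(Mul(-43, k), Mul(Rational(-51, 5356), k))) = Mul(Rational(1, 6), Mul(Rational(-230359, 5356), k)) = Mul(Rational(-230359, 32136), k))
Add(Function('A')(0, 99), Function('x')(-6)) = Add(Add(5, Mul(Rational(1, 2), Pow(99, 2)), Mul(15, 99)), Mul(Rational(-230359, 32136), -6)) = Add(Add(5, Mul(Rational(1, 2), 9801), 1485), Rational(230359, 5356)) = Add(Add(5, Rational(9801, 2), 1485), Rational(230359, 5356)) = Add(Rational(12781, 2), Rational(230359, 5356)) = Rational(34457877, 5356)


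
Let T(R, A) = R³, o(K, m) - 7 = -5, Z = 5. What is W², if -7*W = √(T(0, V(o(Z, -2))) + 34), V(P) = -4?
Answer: 34/49 ≈ 0.69388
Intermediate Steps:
o(K, m) = 2 (o(K, m) = 7 - 5 = 2)
W = -√34/7 (W = -√(0³ + 34)/7 = -√(0 + 34)/7 = -√34/7 ≈ -0.83299)
W² = (-√34/7)² = 34/49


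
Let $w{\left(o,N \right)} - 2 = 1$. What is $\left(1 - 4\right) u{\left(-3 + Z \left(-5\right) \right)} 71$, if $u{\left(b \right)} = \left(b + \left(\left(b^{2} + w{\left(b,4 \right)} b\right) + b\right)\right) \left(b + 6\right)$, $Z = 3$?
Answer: $598104$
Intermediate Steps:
$w{\left(o,N \right)} = 3$ ($w{\left(o,N \right)} = 2 + 1 = 3$)
$u{\left(b \right)} = \left(6 + b\right) \left(b^{2} + 5 b\right)$ ($u{\left(b \right)} = \left(b + \left(\left(b^{2} + 3 b\right) + b\right)\right) \left(b + 6\right) = \left(b + \left(b^{2} + 4 b\right)\right) \left(6 + b\right) = \left(b^{2} + 5 b\right) \left(6 + b\right) = \left(6 + b\right) \left(b^{2} + 5 b\right)$)
$\left(1 - 4\right) u{\left(-3 + Z \left(-5\right) \right)} 71 = \left(1 - 4\right) \left(-3 + 3 \left(-5\right)\right) \left(30 + \left(-3 + 3 \left(-5\right)\right)^{2} + 11 \left(-3 + 3 \left(-5\right)\right)\right) 71 = \left(1 - 4\right) \left(-3 - 15\right) \left(30 + \left(-3 - 15\right)^{2} + 11 \left(-3 - 15\right)\right) 71 = - 3 \left(- 18 \left(30 + \left(-18\right)^{2} + 11 \left(-18\right)\right)\right) 71 = - 3 \left(- 18 \left(30 + 324 - 198\right)\right) 71 = - 3 \left(\left(-18\right) 156\right) 71 = \left(-3\right) \left(-2808\right) 71 = 8424 \cdot 71 = 598104$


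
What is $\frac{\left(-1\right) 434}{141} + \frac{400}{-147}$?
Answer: $- \frac{40066}{6909} \approx -5.7991$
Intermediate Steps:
$\frac{\left(-1\right) 434}{141} + \frac{400}{-147} = \left(-434\right) \frac{1}{141} + 400 \left(- \frac{1}{147}\right) = - \frac{434}{141} - \frac{400}{147} = - \frac{40066}{6909}$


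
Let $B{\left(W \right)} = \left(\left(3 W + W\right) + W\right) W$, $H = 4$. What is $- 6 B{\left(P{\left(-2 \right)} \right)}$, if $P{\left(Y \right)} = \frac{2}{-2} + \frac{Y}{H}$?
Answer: $- \frac{135}{2} \approx -67.5$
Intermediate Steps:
$P{\left(Y \right)} = -1 + \frac{Y}{4}$ ($P{\left(Y \right)} = \frac{2}{-2} + \frac{Y}{4} = 2 \left(- \frac{1}{2}\right) + Y \frac{1}{4} = -1 + \frac{Y}{4}$)
$B{\left(W \right)} = 5 W^{2}$ ($B{\left(W \right)} = \left(4 W + W\right) W = 5 W W = 5 W^{2}$)
$- 6 B{\left(P{\left(-2 \right)} \right)} = - 6 \cdot 5 \left(-1 + \frac{1}{4} \left(-2\right)\right)^{2} = - 6 \cdot 5 \left(-1 - \frac{1}{2}\right)^{2} = - 6 \cdot 5 \left(- \frac{3}{2}\right)^{2} = - 6 \cdot 5 \cdot \frac{9}{4} = \left(-6\right) \frac{45}{4} = - \frac{135}{2}$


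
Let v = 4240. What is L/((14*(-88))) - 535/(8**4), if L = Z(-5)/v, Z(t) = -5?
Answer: -2183319/16715776 ≈ -0.13061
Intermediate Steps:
L = -1/848 (L = -5/4240 = -5*1/4240 = -1/848 ≈ -0.0011792)
L/((14*(-88))) - 535/(8**4) = -1/(848*(14*(-88))) - 535/(8**4) = -1/848/(-1232) - 535/4096 = -1/848*(-1/1232) - 535*1/4096 = 1/1044736 - 535/4096 = -2183319/16715776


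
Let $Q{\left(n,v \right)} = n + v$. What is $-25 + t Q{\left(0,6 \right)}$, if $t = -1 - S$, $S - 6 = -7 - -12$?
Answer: $-97$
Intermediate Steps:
$S = 11$ ($S = 6 - -5 = 6 + \left(-7 + 12\right) = 6 + 5 = 11$)
$t = -12$ ($t = -1 - 11 = -12$)
$-25 + t Q{\left(0,6 \right)} = -25 - 12 \left(0 + 6\right) = -25 - 72 = -97$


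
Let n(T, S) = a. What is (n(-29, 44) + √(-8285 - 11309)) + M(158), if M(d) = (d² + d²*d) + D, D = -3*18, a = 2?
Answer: 3969224 + I*√19594 ≈ 3.9692e+6 + 139.98*I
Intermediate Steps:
n(T, S) = 2
D = -54
M(d) = -54 + d² + d³ (M(d) = (d² + d²*d) - 54 = (d² + d³) - 54 = -54 + d² + d³)
(n(-29, 44) + √(-8285 - 11309)) + M(158) = (2 + √(-8285 - 11309)) + (-54 + 158² + 158³) = (2 + √(-19594)) + (-54 + 24964 + 3944312) = (2 + I*√19594) + 3969222 = 3969224 + I*√19594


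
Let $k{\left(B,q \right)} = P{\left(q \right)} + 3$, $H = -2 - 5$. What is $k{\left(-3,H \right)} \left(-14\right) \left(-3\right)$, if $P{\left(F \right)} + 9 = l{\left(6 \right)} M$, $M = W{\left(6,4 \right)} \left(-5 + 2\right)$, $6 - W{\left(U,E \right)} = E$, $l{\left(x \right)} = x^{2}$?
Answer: $-9324$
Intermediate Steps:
$W{\left(U,E \right)} = 6 - E$
$M = -6$ ($M = \left(6 - 4\right) \left(-5 + 2\right) = \left(6 - 4\right) \left(-3\right) = 2 \left(-3\right) = -6$)
$H = -7$ ($H = -2 - 5 = -7$)
$P{\left(F \right)} = -225$ ($P{\left(F \right)} = -9 + 6^{2} \left(-6\right) = -9 + 36 \left(-6\right) = -9 - 216 = -225$)
$k{\left(B,q \right)} = -222$ ($k{\left(B,q \right)} = -225 + 3 = -222$)
$k{\left(-3,H \right)} \left(-14\right) \left(-3\right) = \left(-222\right) \left(-14\right) \left(-3\right) = 3108 \left(-3\right) = -9324$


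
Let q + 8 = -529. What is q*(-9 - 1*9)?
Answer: 9666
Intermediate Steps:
q = -537 (q = -8 - 529 = -537)
q*(-9 - 1*9) = -537*(-9 - 1*9) = -537*(-9 - 9) = -537*(-18) = 9666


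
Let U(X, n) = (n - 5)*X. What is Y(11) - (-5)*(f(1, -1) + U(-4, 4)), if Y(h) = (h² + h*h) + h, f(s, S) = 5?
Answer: 298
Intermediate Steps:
U(X, n) = X*(-5 + n) (U(X, n) = (-5 + n)*X = X*(-5 + n))
Y(h) = h + 2*h² (Y(h) = (h² + h²) + h = 2*h² + h = h + 2*h²)
Y(11) - (-5)*(f(1, -1) + U(-4, 4)) = 11*(1 + 2*11) - (-5)*(5 - 4*(-5 + 4)) = 11*(1 + 22) - (-5)*(5 - 4*(-1)) = 11*23 - (-5)*(5 + 4) = 253 - (-5)*9 = 253 - 1*(-45) = 253 + 45 = 298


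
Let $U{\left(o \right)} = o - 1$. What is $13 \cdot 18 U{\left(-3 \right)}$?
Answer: $-936$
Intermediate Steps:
$U{\left(o \right)} = -1 + o$ ($U{\left(o \right)} = o - 1 = -1 + o$)
$13 \cdot 18 U{\left(-3 \right)} = 13 \cdot 18 \left(-1 - 3\right) = 234 \left(-4\right) = -936$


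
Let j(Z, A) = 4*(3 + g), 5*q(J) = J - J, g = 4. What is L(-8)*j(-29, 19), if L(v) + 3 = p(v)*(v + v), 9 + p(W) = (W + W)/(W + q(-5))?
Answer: 3052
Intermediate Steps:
q(J) = 0 (q(J) = (J - J)/5 = (⅕)*0 = 0)
j(Z, A) = 28 (j(Z, A) = 4*(3 + 4) = 4*7 = 28)
p(W) = -7 (p(W) = -9 + (W + W)/(W + 0) = -9 + (2*W)/W = -9 + 2 = -7)
L(v) = -3 - 14*v (L(v) = -3 - 7*(v + v) = -3 - 14*v)
L(-8)*j(-29, 19) = (-3 - 14*(-8))*28 = (-3 + 112)*28 = 109*28 = 3052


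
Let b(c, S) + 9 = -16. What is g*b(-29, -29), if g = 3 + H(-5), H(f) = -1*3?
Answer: 0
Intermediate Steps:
b(c, S) = -25 (b(c, S) = -9 - 16 = -25)
H(f) = -3
g = 0 (g = 3 - 3 = 0)
g*b(-29, -29) = 0*(-25) = 0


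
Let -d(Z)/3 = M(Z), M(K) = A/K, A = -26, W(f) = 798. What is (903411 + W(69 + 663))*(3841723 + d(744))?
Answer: 430741355255985/124 ≈ 3.4737e+12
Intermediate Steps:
M(K) = -26/K
d(Z) = 78/Z (d(Z) = -(-78)/Z = 78/Z)
(903411 + W(69 + 663))*(3841723 + d(744)) = (903411 + 798)*(3841723 + 78/744) = 904209*(3841723 + 78*(1/744)) = 904209*(3841723 + 13/124) = 904209*(476373665/124) = 430741355255985/124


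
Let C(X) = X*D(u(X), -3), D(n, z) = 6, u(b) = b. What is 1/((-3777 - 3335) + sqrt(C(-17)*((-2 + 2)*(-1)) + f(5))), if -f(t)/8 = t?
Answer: -889/6322573 - I*sqrt(10)/25290292 ≈ -0.00014061 - 1.2504e-7*I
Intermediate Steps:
f(t) = -8*t
C(X) = 6*X (C(X) = X*6 = 6*X)
1/((-3777 - 3335) + sqrt(C(-17)*((-2 + 2)*(-1)) + f(5))) = 1/((-3777 - 3335) + sqrt((6*(-17))*((-2 + 2)*(-1)) - 8*5)) = 1/(-7112 + sqrt(-0*(-1) - 40)) = 1/(-7112 + sqrt(-102*0 - 40)) = 1/(-7112 + sqrt(0 - 40)) = 1/(-7112 + sqrt(-40)) = 1/(-7112 + 2*I*sqrt(10))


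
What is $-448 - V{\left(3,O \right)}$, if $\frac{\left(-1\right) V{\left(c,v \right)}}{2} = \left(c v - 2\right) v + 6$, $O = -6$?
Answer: $-196$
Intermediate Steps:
$V{\left(c,v \right)} = -12 - 2 v \left(-2 + c v\right)$ ($V{\left(c,v \right)} = - 2 \left(\left(c v - 2\right) v + 6\right) = - 2 \left(\left(-2 + c v\right) v + 6\right) = - 2 \left(v \left(-2 + c v\right) + 6\right) = - 2 \left(6 + v \left(-2 + c v\right)\right) = -12 - 2 v \left(-2 + c v\right)$)
$-448 - V{\left(3,O \right)} = -448 - \left(-12 + 4 \left(-6\right) - 6 \left(-6\right)^{2}\right) = -448 - \left(-12 - 24 - 6 \cdot 36\right) = -448 - \left(-12 - 24 - 216\right) = -448 - -252 = -448 + 252 = -196$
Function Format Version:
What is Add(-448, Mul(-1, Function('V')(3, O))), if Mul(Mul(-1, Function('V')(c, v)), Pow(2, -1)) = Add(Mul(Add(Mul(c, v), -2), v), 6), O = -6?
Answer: -196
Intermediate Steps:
Function('V')(c, v) = Add(-12, Mul(-2, v, Add(-2, Mul(c, v)))) (Function('V')(c, v) = Mul(-2, Add(Mul(Add(Mul(c, v), -2), v), 6)) = Mul(-2, Add(Mul(Add(-2, Mul(c, v)), v), 6)) = Mul(-2, Add(Mul(v, Add(-2, Mul(c, v))), 6)) = Mul(-2, Add(6, Mul(v, Add(-2, Mul(c, v))))) = Add(-12, Mul(-2, v, Add(-2, Mul(c, v)))))
Add(-448, Mul(-1, Function('V')(3, O))) = Add(-448, Mul(-1, Add(-12, Mul(4, -6), Mul(-2, 3, Pow(-6, 2))))) = Add(-448, Mul(-1, Add(-12, -24, Mul(-2, 3, 36)))) = Add(-448, Mul(-1, Add(-12, -24, -216))) = Add(-448, Mul(-1, -252)) = Add(-448, 252) = -196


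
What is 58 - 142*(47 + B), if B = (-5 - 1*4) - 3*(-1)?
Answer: -5764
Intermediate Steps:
B = -6 (B = (-5 - 4) + 3 = -9 + 3 = -6)
58 - 142*(47 + B) = 58 - 142*(47 - 6) = 58 - 142*41 = 58 - 5822 = -5764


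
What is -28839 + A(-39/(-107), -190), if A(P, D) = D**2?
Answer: 7261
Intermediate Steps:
-28839 + A(-39/(-107), -190) = -28839 + (-190)**2 = -28839 + 36100 = 7261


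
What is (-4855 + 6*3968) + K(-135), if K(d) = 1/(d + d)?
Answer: 5117309/270 ≈ 18953.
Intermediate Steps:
K(d) = 1/(2*d)
(-4855 + 6*3968) + K(-135) = (-4855 + 6*3968) + (½)/(-135) = (-4855 + 23808) + (½)*(-1/135) = 18953 - 1/270 = 5117309/270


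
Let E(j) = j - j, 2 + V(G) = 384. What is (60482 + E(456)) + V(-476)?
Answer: 60864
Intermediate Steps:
V(G) = 382 (V(G) = -2 + 384 = 382)
E(j) = 0
(60482 + E(456)) + V(-476) = (60482 + 0) + 382 = 60482 + 382 = 60864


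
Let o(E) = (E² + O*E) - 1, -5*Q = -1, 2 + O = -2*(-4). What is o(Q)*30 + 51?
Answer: 291/5 ≈ 58.200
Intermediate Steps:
O = 6 (O = -2 - 2*(-4) = -2 + 8 = 6)
Q = ⅕ (Q = -⅕*(-1) = ⅕ ≈ 0.20000)
o(E) = -1 + E² + 6*E (o(E) = (E² + 6*E) - 1 = -1 + E² + 6*E)
o(Q)*30 + 51 = (-1 + (⅕)² + 6*(⅕))*30 + 51 = (-1 + 1/25 + 6/5)*30 + 51 = (6/25)*30 + 51 = 36/5 + 51 = 291/5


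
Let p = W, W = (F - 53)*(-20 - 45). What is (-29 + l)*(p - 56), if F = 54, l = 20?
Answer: 1089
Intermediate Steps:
W = -65 (W = (54 - 53)*(-20 - 45) = 1*(-65) = -65)
p = -65
(-29 + l)*(p - 56) = (-29 + 20)*(-65 - 56) = -9*(-121) = 1089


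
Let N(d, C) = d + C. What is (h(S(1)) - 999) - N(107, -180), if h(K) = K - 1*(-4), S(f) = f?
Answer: -921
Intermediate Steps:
h(K) = 4 + K (h(K) = K + 4 = 4 + K)
N(d, C) = C + d
(h(S(1)) - 999) - N(107, -180) = ((4 + 1) - 999) - (-180 + 107) = (5 - 999) - 1*(-73) = -994 + 73 = -921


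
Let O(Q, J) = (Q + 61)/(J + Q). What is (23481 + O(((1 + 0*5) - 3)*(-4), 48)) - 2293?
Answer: 1186597/56 ≈ 21189.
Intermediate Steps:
O(Q, J) = (61 + Q)/(J + Q)
(23481 + O(((1 + 0*5) - 3)*(-4), 48)) - 2293 = (23481 + (61 + ((1 + 0*5) - 3)*(-4))/(48 + ((1 + 0*5) - 3)*(-4))) - 2293 = (23481 + (61 + ((1 + 0) - 3)*(-4))/(48 + ((1 + 0) - 3)*(-4))) - 2293 = (23481 + (61 + (1 - 3)*(-4))/(48 + (1 - 3)*(-4))) - 2293 = (23481 + (61 - 2*(-4))/(48 - 2*(-4))) - 2293 = (23481 + (61 + 8)/(48 + 8)) - 2293 = (23481 + 69/56) - 2293 = 1315005/56 - 2293 = 1186597/56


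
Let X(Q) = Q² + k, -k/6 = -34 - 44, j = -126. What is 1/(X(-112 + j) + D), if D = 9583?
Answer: 1/66695 ≈ 1.4994e-5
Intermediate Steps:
k = 468 (k = -6*(-34 - 44) = -6*(-78) = 468)
X(Q) = 468 + Q² (X(Q) = Q² + 468 = 468 + Q²)
1/(X(-112 + j) + D) = 1/((468 + (-112 - 126)²) + 9583) = 1/((468 + (-238)²) + 9583) = 1/((468 + 56644) + 9583) = 1/(57112 + 9583) = 1/66695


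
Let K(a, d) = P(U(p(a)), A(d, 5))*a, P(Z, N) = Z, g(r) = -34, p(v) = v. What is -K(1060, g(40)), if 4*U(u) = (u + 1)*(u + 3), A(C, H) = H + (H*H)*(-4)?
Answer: -298878395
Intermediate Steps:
A(C, H) = H - 4*H**2 (A(C, H) = H + H**2*(-4) = H - 4*H**2)
U(u) = (1 + u)*(3 + u)/4 (U(u) = ((u + 1)*(u + 3))/4 = ((1 + u)*(3 + u))/4 = (1 + u)*(3 + u)/4)
K(a, d) = a*(3/4 + a + a**2/4) (K(a, d) = (3/4 + a + a**2/4)*a = a*(3/4 + a + a**2/4))
-K(1060, g(40)) = -1060*(3 + 1060**2 + 4*1060)/4 = -1060*(3 + 1123600 + 4240)/4 = -1060*1127843/4 = -1*298878395 = -298878395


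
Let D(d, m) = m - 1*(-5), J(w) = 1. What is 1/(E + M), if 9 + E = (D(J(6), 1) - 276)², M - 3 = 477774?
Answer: 1/550668 ≈ 1.8160e-6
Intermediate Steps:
M = 477777 (M = 3 + 477774 = 477777)
D(d, m) = 5 + m (D(d, m) = m + 5 = 5 + m)
E = 72891 (E = -9 + ((5 + 1) - 276)² = -9 + (6 - 276)² = -9 + (-270)² = -9 + 72900 = 72891)
1/(E + M) = 1/(72891 + 477777) = 1/550668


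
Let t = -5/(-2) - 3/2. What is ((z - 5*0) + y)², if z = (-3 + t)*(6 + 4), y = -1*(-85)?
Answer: 4225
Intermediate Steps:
y = 85
t = 1 (t = -5*(-½) - 3*½ = 5/2 - 3/2 = 1)
z = -20 (z = (-3 + 1)*(6 + 4) = -2*10 = -20)
((z - 5*0) + y)² = ((-20 - 5*0) + 85)² = ((-20 + 0) + 85)² = (-20 + 85)² = 65² = 4225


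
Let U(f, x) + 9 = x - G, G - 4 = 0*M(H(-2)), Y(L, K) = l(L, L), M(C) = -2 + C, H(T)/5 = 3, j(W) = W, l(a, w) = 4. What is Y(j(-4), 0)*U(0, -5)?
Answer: -72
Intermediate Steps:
H(T) = 15 (H(T) = 5*3 = 15)
Y(L, K) = 4
G = 4 (G = 4 + 0*(-2 + 15) = 4 + 0*13 = 4 + 0 = 4)
U(f, x) = -13 + x (U(f, x) = -9 + (x - 1*4) = -9 + (x - 4) = -9 + (-4 + x) = -13 + x)
Y(j(-4), 0)*U(0, -5) = 4*(-13 - 5) = 4*(-18) = -72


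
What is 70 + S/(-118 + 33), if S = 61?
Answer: 5889/85 ≈ 69.282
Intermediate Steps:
70 + S/(-118 + 33) = 70 + 61/(-118 + 33) = 70 + 61/(-85) = 70 - 1/85*61 = 70 - 61/85 = 5889/85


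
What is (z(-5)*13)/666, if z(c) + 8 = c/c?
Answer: -91/666 ≈ -0.13664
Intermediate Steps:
z(c) = -7 (z(c) = -8 + c/c = -8 + 1 = -7)
(z(-5)*13)/666 = -7*13/666 = -91*1/666 = -91/666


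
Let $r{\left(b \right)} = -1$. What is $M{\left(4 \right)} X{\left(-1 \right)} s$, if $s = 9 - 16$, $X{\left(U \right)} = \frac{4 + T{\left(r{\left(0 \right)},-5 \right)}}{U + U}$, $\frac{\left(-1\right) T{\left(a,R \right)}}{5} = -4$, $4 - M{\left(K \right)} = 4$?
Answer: $0$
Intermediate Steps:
$M{\left(K \right)} = 0$ ($M{\left(K \right)} = 4 - 4 = 0$)
$T{\left(a,R \right)} = 20$ ($T{\left(a,R \right)} = \left(-5\right) \left(-4\right) = 20$)
$X{\left(U \right)} = \frac{12}{U}$ ($X{\left(U \right)} = \frac{4 + 20}{U + U} = \frac{24}{2 U} = 24 \frac{1}{2 U} = \frac{12}{U}$)
$s = -7$ ($s = 9 - 16 = -7$)
$M{\left(4 \right)} X{\left(-1 \right)} s = 0 \frac{12}{-1} \left(-7\right) = 0 \cdot 12 \left(-1\right) \left(-7\right) = 0 \left(-12\right) \left(-7\right) = 0 \left(-7\right) = 0$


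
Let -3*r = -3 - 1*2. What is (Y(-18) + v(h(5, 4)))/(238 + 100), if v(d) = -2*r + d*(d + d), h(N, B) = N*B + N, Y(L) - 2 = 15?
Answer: 3791/1014 ≈ 3.7387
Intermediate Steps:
Y(L) = 17 (Y(L) = 2 + 15 = 17)
r = 5/3 (r = -(-3 - 1*2)/3 = -(-3 - 2)/3 = -⅓*(-5) = 5/3 ≈ 1.6667)
h(N, B) = N + B*N (h(N, B) = B*N + N = N + B*N)
v(d) = -10/3 + 2*d² (v(d) = -2*5/3 + d*(d + d) = -10/3 + d*(2*d) = -10/3 + 2*d²)
(Y(-18) + v(h(5, 4)))/(238 + 100) = (17 + (-10/3 + 2*(5*(1 + 4))²))/(238 + 100) = (17 + (-10/3 + 2*(5*5)²))/338 = (17 + (-10/3 + 2*25²))*(1/338) = (17 + (-10/3 + 2*625))*(1/338) = (17 + (-10/3 + 1250))*(1/338) = (17 + 3740/3)*(1/338) = (3791/3)*(1/338) = 3791/1014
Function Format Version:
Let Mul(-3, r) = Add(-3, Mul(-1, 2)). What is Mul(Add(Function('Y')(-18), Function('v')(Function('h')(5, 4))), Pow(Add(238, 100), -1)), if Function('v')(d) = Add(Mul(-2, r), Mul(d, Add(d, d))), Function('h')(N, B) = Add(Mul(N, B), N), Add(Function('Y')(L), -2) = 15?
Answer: Rational(3791, 1014) ≈ 3.7387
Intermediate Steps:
Function('Y')(L) = 17 (Function('Y')(L) = Add(2, 15) = 17)
r = Rational(5, 3) (r = Mul(Rational(-1, 3), Add(-3, Mul(-1, 2))) = Mul(Rational(-1, 3), Add(-3, -2)) = Mul(Rational(-1, 3), -5) = Rational(5, 3) ≈ 1.6667)
Function('h')(N, B) = Add(N, Mul(B, N)) (Function('h')(N, B) = Add(Mul(B, N), N) = Add(N, Mul(B, N)))
Function('v')(d) = Add(Rational(-10, 3), Mul(2, Pow(d, 2))) (Function('v')(d) = Add(Mul(-2, Rational(5, 3)), Mul(d, Add(d, d))) = Add(Rational(-10, 3), Mul(d, Mul(2, d))) = Add(Rational(-10, 3), Mul(2, Pow(d, 2))))
Mul(Add(Function('Y')(-18), Function('v')(Function('h')(5, 4))), Pow(Add(238, 100), -1)) = Mul(Add(17, Add(Rational(-10, 3), Mul(2, Pow(Mul(5, Add(1, 4)), 2)))), Pow(Add(238, 100), -1)) = Mul(Add(17, Add(Rational(-10, 3), Mul(2, Pow(Mul(5, 5), 2)))), Pow(338, -1)) = Mul(Add(17, Add(Rational(-10, 3), Mul(2, Pow(25, 2)))), Rational(1, 338)) = Mul(Add(17, Add(Rational(-10, 3), Mul(2, 625))), Rational(1, 338)) = Mul(Add(17, Add(Rational(-10, 3), 1250)), Rational(1, 338)) = Mul(Add(17, Rational(3740, 3)), Rational(1, 338)) = Mul(Rational(3791, 3), Rational(1, 338)) = Rational(3791, 1014)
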